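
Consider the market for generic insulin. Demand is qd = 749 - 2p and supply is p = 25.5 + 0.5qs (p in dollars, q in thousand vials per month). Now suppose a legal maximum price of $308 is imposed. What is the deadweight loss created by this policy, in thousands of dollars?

Rearranging supply gives qs = 2p - 51. Without the control the market clears where 749 - 2p = 2p - 51, i.e. p* = 200 and q* = 349.
The ceiling of 308 is above the equilibrium price 200, so it is not binding; the market clears at p* = 200, q* = 349.
Since the control does not bind, no trades are prevented and deadweight loss is zero.

0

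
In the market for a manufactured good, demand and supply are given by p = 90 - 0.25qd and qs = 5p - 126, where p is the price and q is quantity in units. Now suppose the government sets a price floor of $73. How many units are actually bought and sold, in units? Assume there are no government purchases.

68

Rearranging demand gives qd = 360 - 4p. Equilibrium: 360 - 4p = 5p - 126, so 486 = 9p and p* = 54, q* = 144.
Because the floor (73) lies above the market-clearing price, it is binding.
At p = 73: qd = 360 - 4·73 = 68 and qs = 5·73 - 126 = 239.
The quantity actually transacted is the short side, demand: 68.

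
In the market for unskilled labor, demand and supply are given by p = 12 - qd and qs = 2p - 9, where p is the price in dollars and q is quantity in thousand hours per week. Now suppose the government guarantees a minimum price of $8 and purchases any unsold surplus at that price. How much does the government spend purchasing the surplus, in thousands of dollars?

Rearranging demand gives qd = 12 - p. In a free market, 12 - p = 2p - 9 gives the equilibrium p* = 7, q* = 5.
Because the floor (8) lies above the market-clearing price, it is binding.
At p = 8: qd = 12 - 8 = 4 and qs = 2·8 - 9 = 7.
Surplus = qs - qd = 3.
Government expenditure = surplus × support price = 3 × 8 = 24.

24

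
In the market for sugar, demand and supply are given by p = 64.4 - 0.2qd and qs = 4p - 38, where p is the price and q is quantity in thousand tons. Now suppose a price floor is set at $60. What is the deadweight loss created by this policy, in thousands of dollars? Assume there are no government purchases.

Rearranging demand gives qd = 322 - 5p. In a free market, 322 - 5p = 4p - 38 gives the equilibrium p* = 40, q* = 122.
The floor of 60 is above the equilibrium price 40, so it binds.
At p = 60: qd = 322 - 5·60 = 22 and qs = 4·60 - 38 = 202.
Quantity traded falls to 22. At q = 22 the demand price is (322 - 22)/5 = 60 and the supply price is (38 + 22)/4 = 15.
Deadweight loss = ½ · (60 - 15) · (122 - 22) = ½ · 45 · 100 = 2250.

2250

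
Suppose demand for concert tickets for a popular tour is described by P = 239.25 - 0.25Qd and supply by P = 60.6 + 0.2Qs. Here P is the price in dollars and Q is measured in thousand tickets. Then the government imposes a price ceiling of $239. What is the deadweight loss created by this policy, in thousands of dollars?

0

Rearranging demand gives Qd = 957 - 4P; rearranging supply gives Qs = 5P - 303. Setting quantity demanded equal to quantity supplied, 957 - 4P = 5P - 303, gives P* = 140 and Q* = 397.
Since 239 is above P* = 140, the ceiling does not bind and the free-market outcome prevails.
Since the control does not bind, no trades are prevented and deadweight loss is zero.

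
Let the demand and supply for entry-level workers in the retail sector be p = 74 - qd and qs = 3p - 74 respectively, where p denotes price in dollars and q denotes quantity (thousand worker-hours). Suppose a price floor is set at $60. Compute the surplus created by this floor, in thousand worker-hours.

Rearranging demand gives qd = 74 - p. In a free market, 74 - p = 3p - 74 gives the equilibrium p* = 37, q* = 37.
The floor of 60 is above the equilibrium price 37, so it binds.
At p = 60: qd = 74 - 60 = 14 and qs = 3·60 - 74 = 106.
Surplus = qs - qd = 106 - 14 = 92.

92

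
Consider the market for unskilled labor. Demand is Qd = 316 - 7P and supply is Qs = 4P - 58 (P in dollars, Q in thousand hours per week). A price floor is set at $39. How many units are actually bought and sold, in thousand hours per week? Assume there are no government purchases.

43

In a free market, 316 - 7P = 4P - 58 gives the equilibrium P* = 34, Q* = 78.
The floor of 39 is above the equilibrium price 34, so it binds.
At P = 39: Qd = 316 - 7·39 = 43 and Qs = 4·39 - 58 = 98.
The quantity actually transacted is the short side, demand: 43.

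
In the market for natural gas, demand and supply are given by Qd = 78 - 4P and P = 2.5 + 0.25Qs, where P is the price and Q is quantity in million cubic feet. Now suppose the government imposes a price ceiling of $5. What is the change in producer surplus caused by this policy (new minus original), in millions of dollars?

Rearranging supply gives Qs = 4P - 10. In a free market, 78 - 4P = 4P - 10 gives the equilibrium P* = 11, Q* = 34.
Because the ceiling (5) lies below the market-clearing price, it is binding.
At P = 5: Qd = 78 - 4·5 = 58 and Qs = 4·5 - 10 = 10.
Producer surplus without the control is ½ · (11 - 2.5) · 34 = 144.5.
With the ceiling, producers sell 10 units at 5, so PS = ½ · (5 - 2.5) · 10 = 12.5.
Change in producer surplus = 12.5 - 144.5 = -132.

-132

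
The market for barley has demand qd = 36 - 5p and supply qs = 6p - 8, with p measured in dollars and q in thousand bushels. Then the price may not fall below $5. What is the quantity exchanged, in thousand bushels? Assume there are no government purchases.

11

Without the control the market clears where 36 - 5p = 6p - 8, i.e. p* = 4 and q* = 16.
The floor of 5 is above the equilibrium price 4, so it binds.
At p = 5: qd = 36 - 5·5 = 11 and qs = 6·5 - 8 = 22.
The quantity actually transacted is the short side, demand: 11.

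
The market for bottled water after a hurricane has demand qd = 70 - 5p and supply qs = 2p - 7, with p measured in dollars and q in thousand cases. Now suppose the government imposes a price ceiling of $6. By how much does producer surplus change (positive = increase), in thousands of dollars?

-50

Setting quantity demanded equal to quantity supplied, 70 - 5p = 2p - 7, gives p* = 11 and q* = 15.
The ceiling of 6 is below the equilibrium price 11, so it binds.
At p = 6: qd = 70 - 5·6 = 40 and qs = 2·6 - 7 = 5.
Producer surplus without the control is ½ · (11 - 3.5) · 15 = 56.25.
With the ceiling, producers sell 5 units at 6, so PS = ½ · (6 - 3.5) · 5 = 6.25.
Change in producer surplus = 6.25 - 56.25 = -50.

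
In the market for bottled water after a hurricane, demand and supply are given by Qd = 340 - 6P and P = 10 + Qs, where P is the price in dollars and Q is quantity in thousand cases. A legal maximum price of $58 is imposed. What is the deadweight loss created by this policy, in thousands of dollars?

0

Rearranging supply gives Qs = P - 10. Without the control the market clears where 340 - 6P = P - 10, i.e. P* = 50 and Q* = 40.
Since 58 is above P* = 50, the ceiling does not bind and the free-market outcome prevails.
Since the control does not bind, no trades are prevented and deadweight loss is zero.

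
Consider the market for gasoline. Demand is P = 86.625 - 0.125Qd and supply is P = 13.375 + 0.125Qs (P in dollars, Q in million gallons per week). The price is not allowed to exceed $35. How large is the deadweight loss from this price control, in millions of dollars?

1800

Rearranging demand gives Qd = 693 - 8P; rearranging supply gives Qs = 8P - 107. Without the control the market clears where 693 - 8P = 8P - 107, i.e. P* = 50 and Q* = 293.
Since 35 < 50, the ceiling is binding.
At P = 35: Qd = 693 - 8·35 = 413 and Qs = 8·35 - 107 = 173.
Quantity traded falls to 173. At Q = 173 the demand price is (693 - 173)/8 = 65 and the supply price is (107 + 173)/8 = 35.
Deadweight loss = ½ · (65 - 35) · (293 - 173) = ½ · 30 · 120 = 1800.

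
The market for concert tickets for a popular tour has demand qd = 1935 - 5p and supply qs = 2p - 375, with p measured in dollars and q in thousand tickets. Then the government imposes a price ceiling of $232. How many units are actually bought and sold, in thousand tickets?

In a free market, 1935 - 5p = 2p - 375 gives the equilibrium p* = 330, q* = 285.
Because the ceiling (232) lies below the market-clearing price, it is binding.
At p = 232: qd = 1935 - 5·232 = 775 and qs = 2·232 - 375 = 89.
The quantity actually transacted is the short side, supply: 89.

89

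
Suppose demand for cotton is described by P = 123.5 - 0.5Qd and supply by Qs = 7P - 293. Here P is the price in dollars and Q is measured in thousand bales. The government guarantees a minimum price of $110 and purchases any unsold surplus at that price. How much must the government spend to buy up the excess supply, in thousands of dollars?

Rearranging demand gives Qd = 247 - 2P. Setting quantity demanded equal to quantity supplied, 247 - 2P = 7P - 293, gives P* = 60 and Q* = 127.
Since 110 > 60, the floor is binding.
At P = 110: Qd = 247 - 2·110 = 27 and Qs = 7·110 - 293 = 477.
Surplus = Qs - Qd = 450.
Government expenditure = surplus × support price = 450 × 110 = 49500.

49500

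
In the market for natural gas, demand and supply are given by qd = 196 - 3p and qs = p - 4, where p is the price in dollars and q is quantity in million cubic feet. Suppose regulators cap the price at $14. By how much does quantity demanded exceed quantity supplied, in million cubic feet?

In a free market, 196 - 3p = p - 4 gives the equilibrium p* = 50, q* = 46.
Because the ceiling (14) lies below the market-clearing price, it is binding.
At p = 14: qd = 196 - 3·14 = 154 and qs = 14 - 4 = 10.
Shortage = qd - qs = 154 - 10 = 144.

144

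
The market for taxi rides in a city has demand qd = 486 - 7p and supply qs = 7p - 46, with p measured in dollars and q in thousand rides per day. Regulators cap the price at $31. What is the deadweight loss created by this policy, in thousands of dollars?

Equilibrium: 486 - 7p = 7p - 46, so 532 = 14p and p* = 38, q* = 220.
Since 31 < 38, the ceiling is binding.
At p = 31: qd = 486 - 7·31 = 269 and qs = 7·31 - 46 = 171.
Quantity traded falls to 171. At q = 171 the demand price is (486 - 171)/7 = 45 and the supply price is (46 + 171)/7 = 31.
Deadweight loss = ½ · (45 - 31) · (220 - 171) = ½ · 14 · 49 = 343.

343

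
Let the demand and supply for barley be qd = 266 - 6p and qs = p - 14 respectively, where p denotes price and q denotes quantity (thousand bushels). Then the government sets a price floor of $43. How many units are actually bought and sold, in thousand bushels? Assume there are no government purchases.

Equilibrium: 266 - 6p = p - 14, so 280 = 7p and p* = 40, q* = 26.
Since 43 > 40, the floor is binding.
At p = 43: qd = 266 - 6·43 = 8 and qs = 43 - 14 = 29.
The quantity actually transacted is the short side, demand: 8.

8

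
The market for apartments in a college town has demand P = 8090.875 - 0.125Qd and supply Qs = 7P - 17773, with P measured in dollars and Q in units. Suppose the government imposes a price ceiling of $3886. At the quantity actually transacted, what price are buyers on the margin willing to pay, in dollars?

Rearranging demand gives Qd = 64727 - 8P. Setting quantity demanded equal to quantity supplied, 64727 - 8P = 7P - 17773, gives P* = 5500 and Q* = 20727.
Because the ceiling (3886) lies below the market-clearing price, it is binding.
At P = 3886: Qd = 64727 - 8·3886 = 33639 and Qs = 7·3886 - 17773 = 9429.
Only 9429 units reach the market. On the demand curve, the marginal buyer's willingness to pay at Q = 9429 is (64727 - 9429)/8 = 6912.25.

6912.25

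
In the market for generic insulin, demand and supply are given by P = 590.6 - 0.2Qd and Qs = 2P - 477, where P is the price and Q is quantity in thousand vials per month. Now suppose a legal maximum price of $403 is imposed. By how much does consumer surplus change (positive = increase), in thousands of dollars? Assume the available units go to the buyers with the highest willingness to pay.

25595.4

Rearranging demand gives Qd = 2953 - 5P. Equilibrium: 2953 - 5P = 2P - 477, so 3430 = 7P and P* = 490, Q* = 503.
Since 403 < 490, the ceiling is binding.
At P = 403: Qd = 2953 - 5·403 = 938 and Qs = 2·403 - 477 = 329.
Consumer surplus without the control is ½ · (590.6 - 490) · 503 = 25300.9.
With the ceiling, 329 units are sold at 403 (assume they go to the highest-value buyers). The demand price at Q = 329 is 524.8, so CS = ½ · [(590.6 - 403) + (524.8 - 403)] · 329 = 50896.3.
Change in consumer surplus = 50896.3 - 25300.9 = 25595.4.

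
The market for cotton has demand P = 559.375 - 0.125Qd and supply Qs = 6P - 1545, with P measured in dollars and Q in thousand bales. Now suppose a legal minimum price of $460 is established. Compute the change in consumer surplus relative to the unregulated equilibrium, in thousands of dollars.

Rearranging demand gives Qd = 4475 - 8P. Setting quantity demanded equal to quantity supplied, 4475 - 8P = 6P - 1545, gives P* = 430 and Q* = 1035.
Because the floor (460) lies above the market-clearing price, it is binding.
At P = 460: Qd = 4475 - 8·460 = 795 and Qs = 6·460 - 1545 = 1215.
Consumer surplus without the control is ½ · (559.375 - 430) · 1035 = 66951.5625.
With the floor, consumers buy 795 units at 460, so CS = ½ · (559.375 - 460) · 795 = 39501.5625.
Change in consumer surplus = 39501.5625 - 66951.5625 = -27450.

-27450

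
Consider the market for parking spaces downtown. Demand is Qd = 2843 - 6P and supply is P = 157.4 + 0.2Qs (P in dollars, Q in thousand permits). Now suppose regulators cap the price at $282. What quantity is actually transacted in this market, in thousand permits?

623

Rearranging supply gives Qs = 5P - 787. Setting quantity demanded equal to quantity supplied, 2843 - 6P = 5P - 787, gives P* = 330 and Q* = 863.
The ceiling of 282 is below the equilibrium price 330, so it binds.
At P = 282: Qd = 2843 - 6·282 = 1151 and Qs = 5·282 - 787 = 623.
The quantity actually transacted is the short side, supply: 623.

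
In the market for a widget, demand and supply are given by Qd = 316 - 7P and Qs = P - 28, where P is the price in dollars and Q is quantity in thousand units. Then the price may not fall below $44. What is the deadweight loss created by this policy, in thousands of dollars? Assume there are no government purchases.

Setting quantity demanded equal to quantity supplied, 316 - 7P = P - 28, gives P* = 43 and Q* = 15.
Because the floor (44) lies above the market-clearing price, it is binding.
At P = 44: Qd = 316 - 7·44 = 8 and Qs = 44 - 28 = 16.
Quantity traded falls to 8. At Q = 8 the demand price is (316 - 8)/7 = 44 and the supply price is 28 + 8 = 36.
Deadweight loss = ½ · (44 - 36) · (15 - 8) = ½ · 8 · 7 = 28.

28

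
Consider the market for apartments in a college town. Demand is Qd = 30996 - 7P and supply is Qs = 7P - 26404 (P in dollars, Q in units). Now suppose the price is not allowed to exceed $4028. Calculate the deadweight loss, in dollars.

In a free market, 30996 - 7P = 7P - 26404 gives the equilibrium P* = 4100, Q* = 2296.
The ceiling of 4028 is below the equilibrium price 4100, so it binds.
At P = 4028: Qd = 30996 - 7·4028 = 2800 and Qs = 7·4028 - 26404 = 1792.
Quantity traded falls to 1792. At Q = 1792 the demand price is (30996 - 1792)/7 = 4172 and the supply price is (26404 + 1792)/7 = 4028.
Deadweight loss = ½ · (4172 - 4028) · (2296 - 1792) = ½ · 144 · 504 = 36288.

36288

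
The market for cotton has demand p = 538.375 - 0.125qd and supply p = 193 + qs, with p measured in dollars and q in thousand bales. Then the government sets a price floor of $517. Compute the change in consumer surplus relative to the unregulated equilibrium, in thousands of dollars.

-4063

Rearranging demand gives qd = 4307 - 8p; rearranging supply gives qs = p - 193. Setting quantity demanded equal to quantity supplied, 4307 - 8p = p - 193, gives p* = 500 and q* = 307.
Since 517 > 500, the floor is binding.
At p = 517: qd = 4307 - 8·517 = 171 and qs = 517 - 193 = 324.
Consumer surplus without the control is ½ · (538.375 - 500) · 307 = 5890.5625.
With the floor, consumers buy 171 units at 517, so CS = ½ · (538.375 - 517) · 171 = 1827.5625.
Change in consumer surplus = 1827.5625 - 5890.5625 = -4063.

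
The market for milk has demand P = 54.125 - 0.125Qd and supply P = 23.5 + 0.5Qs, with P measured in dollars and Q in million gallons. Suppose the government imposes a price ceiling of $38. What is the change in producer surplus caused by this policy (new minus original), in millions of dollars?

-390

Rearranging demand gives Qd = 433 - 8P; rearranging supply gives Qs = 2P - 47. Equilibrium: 433 - 8P = 2P - 47, so 480 = 10P and P* = 48, Q* = 49.
Because the ceiling (38) lies below the market-clearing price, it is binding.
At P = 38: Qd = 433 - 8·38 = 129 and Qs = 2·38 - 47 = 29.
Producer surplus without the control is ½ · (48 - 23.5) · 49 = 600.25.
With the ceiling, producers sell 29 units at 38, so PS = ½ · (38 - 23.5) · 29 = 210.25.
Change in producer surplus = 210.25 - 600.25 = -390.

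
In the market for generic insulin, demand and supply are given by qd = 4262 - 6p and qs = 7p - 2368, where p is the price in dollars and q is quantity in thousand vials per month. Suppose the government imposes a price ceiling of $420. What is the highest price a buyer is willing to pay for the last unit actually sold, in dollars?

615

In a free market, 4262 - 6p = 7p - 2368 gives the equilibrium p* = 510, q* = 1202.
Because the ceiling (420) lies below the market-clearing price, it is binding.
At p = 420: qd = 4262 - 6·420 = 1742 and qs = 7·420 - 2368 = 572.
Only 572 units reach the market. On the demand curve, the marginal buyer's willingness to pay at q = 572 is (4262 - 572)/6 = 615.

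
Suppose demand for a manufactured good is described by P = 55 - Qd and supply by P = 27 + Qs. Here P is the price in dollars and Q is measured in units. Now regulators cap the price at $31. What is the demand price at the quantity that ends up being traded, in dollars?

51

Rearranging demand gives Qd = 55 - P; rearranging supply gives Qs = P - 27. In a free market, 55 - P = P - 27 gives the equilibrium P* = 41, Q* = 14.
Since 31 < 41, the ceiling is binding.
At P = 31: Qd = 55 - 31 = 24 and Qs = 31 - 27 = 4.
Only 4 units reach the market. On the demand curve, the marginal buyer's willingness to pay at Q = 4 is (55 - 4) = 51.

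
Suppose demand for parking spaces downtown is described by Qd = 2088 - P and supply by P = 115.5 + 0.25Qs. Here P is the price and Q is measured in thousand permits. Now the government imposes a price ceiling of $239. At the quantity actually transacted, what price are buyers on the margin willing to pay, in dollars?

Rearranging supply gives Qs = 4P - 462. Setting quantity demanded equal to quantity supplied, 2088 - P = 4P - 462, gives P* = 510 and Q* = 1578.
Since 239 < 510, the ceiling is binding.
At P = 239: Qd = 2088 - 239 = 1849 and Qs = 4·239 - 462 = 494.
Only 494 units reach the market. On the demand curve, the marginal buyer's willingness to pay at Q = 494 is (2088 - 494) = 1594.

1594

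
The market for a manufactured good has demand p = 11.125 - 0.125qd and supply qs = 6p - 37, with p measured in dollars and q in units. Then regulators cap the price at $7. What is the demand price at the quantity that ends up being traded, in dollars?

Rearranging demand gives qd = 89 - 8p. Setting quantity demanded equal to quantity supplied, 89 - 8p = 6p - 37, gives p* = 9 and q* = 17.
The ceiling of 7 is below the equilibrium price 9, so it binds.
At p = 7: qd = 89 - 8·7 = 33 and qs = 6·7 - 37 = 5.
Only 5 units reach the market. On the demand curve, the marginal buyer's willingness to pay at q = 5 is (89 - 5)/8 = 10.5.

10.5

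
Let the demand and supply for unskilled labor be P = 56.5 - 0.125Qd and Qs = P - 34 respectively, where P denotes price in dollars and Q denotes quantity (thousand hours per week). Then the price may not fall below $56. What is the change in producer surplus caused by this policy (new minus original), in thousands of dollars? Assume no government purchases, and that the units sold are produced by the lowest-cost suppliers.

-120

Rearranging demand gives Qd = 452 - 8P. Setting quantity demanded equal to quantity supplied, 452 - 8P = P - 34, gives P* = 54 and Q* = 20.
Because the floor (56) lies above the market-clearing price, it is binding.
At P = 56: Qd = 452 - 8·56 = 4 and Qs = 56 - 34 = 22.
Producer surplus without the control is ½ · (54 - 34) · 20 = 200.
With the floor, 4 units are sold at 56. The supply price at Q = 4 is 38, so PS = ½ · [(56 - 34) + (56 - 38)] · 4 = 80.
Change in producer surplus = 80 - 200 = -120.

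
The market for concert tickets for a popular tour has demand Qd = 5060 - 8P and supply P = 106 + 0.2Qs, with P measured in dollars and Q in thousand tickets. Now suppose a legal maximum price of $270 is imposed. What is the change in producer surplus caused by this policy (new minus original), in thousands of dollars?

-195200

Rearranging supply gives Qs = 5P - 530. Equilibrium: 5060 - 8P = 5P - 530, so 5590 = 13P and P* = 430, Q* = 1620.
The ceiling of 270 is below the equilibrium price 430, so it binds.
At P = 270: Qd = 5060 - 8·270 = 2900 and Qs = 5·270 - 530 = 820.
Producer surplus without the control is ½ · (430 - 106) · 1620 = 262440.
With the ceiling, producers sell 820 units at 270, so PS = ½ · (270 - 106) · 820 = 67240.
Change in producer surplus = 67240 - 262440 = -195200.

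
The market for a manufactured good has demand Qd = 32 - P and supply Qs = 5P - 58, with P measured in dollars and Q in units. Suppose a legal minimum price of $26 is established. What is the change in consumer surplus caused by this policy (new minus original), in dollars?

-126.5

Equilibrium: 32 - P = 5P - 58, so 90 = 6P and P* = 15, Q* = 17.
Because the floor (26) lies above the market-clearing price, it is binding.
At P = 26: Qd = 32 - 26 = 6 and Qs = 5·26 - 58 = 72.
Consumer surplus without the control is ½ · (32 - 15) · 17 = 144.5.
With the floor, consumers buy 6 units at 26, so CS = ½ · (32 - 26) · 6 = 18.
Change in consumer surplus = 18 - 144.5 = -126.5.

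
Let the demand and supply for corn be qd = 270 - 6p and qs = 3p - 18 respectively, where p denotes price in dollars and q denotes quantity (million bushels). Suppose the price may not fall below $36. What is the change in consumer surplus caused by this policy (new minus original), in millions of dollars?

-264

Equilibrium: 270 - 6p = 3p - 18, so 288 = 9p and p* = 32, q* = 78.
Because the floor (36) lies above the market-clearing price, it is binding.
At p = 36: qd = 270 - 6·36 = 54 and qs = 3·36 - 18 = 90.
Consumer surplus without the control is ½ · (45 - 32) · 78 = 507.
With the floor, consumers buy 54 units at 36, so CS = ½ · (45 - 36) · 54 = 243.
Change in consumer surplus = 243 - 507 = -264.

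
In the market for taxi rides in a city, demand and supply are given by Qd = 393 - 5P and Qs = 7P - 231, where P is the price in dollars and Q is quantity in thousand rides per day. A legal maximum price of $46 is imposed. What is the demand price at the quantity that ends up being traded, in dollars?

Equilibrium: 393 - 5P = 7P - 231, so 624 = 12P and P* = 52, Q* = 133.
Since 46 < 52, the ceiling is binding.
At P = 46: Qd = 393 - 5·46 = 163 and Qs = 7·46 - 231 = 91.
Only 91 units reach the market. On the demand curve, the marginal buyer's willingness to pay at Q = 91 is (393 - 91)/5 = 60.4.

60.4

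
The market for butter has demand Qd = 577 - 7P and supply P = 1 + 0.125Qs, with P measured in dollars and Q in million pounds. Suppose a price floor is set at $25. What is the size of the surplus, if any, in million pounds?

0

Rearranging supply gives Qs = 8P - 8. Setting quantity demanded equal to quantity supplied, 577 - 7P = 8P - 8, gives P* = 39 and Q* = 304.
Since 25 is below P* = 39, the floor does not bind and the free-market outcome prevails.
Since the control does not bind, there is no surplus.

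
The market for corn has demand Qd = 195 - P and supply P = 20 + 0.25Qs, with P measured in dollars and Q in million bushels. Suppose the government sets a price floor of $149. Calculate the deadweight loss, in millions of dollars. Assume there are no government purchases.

5522.5

Rearranging supply gives Qs = 4P - 80. Setting quantity demanded equal to quantity supplied, 195 - P = 4P - 80, gives P* = 55 and Q* = 140.
The floor of 149 is above the equilibrium price 55, so it binds.
At P = 149: Qd = 195 - 149 = 46 and Qs = 4·149 - 80 = 516.
Quantity traded falls to 46. At Q = 46 the demand price is 195 - 46 = 149 and the supply price is (80 + 46)/4 = 31.5.
Deadweight loss = ½ · (149 - 31.5) · (140 - 46) = ½ · 117.5 · 94 = 5522.5.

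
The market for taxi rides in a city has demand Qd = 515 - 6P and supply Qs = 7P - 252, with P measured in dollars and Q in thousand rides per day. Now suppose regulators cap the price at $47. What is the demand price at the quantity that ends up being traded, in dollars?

73

Setting quantity demanded equal to quantity supplied, 515 - 6P = 7P - 252, gives P* = 59 and Q* = 161.
Since 47 < 59, the ceiling is binding.
At P = 47: Qd = 515 - 6·47 = 233 and Qs = 7·47 - 252 = 77.
Only 77 units reach the market. On the demand curve, the marginal buyer's willingness to pay at Q = 77 is (515 - 77)/6 = 73.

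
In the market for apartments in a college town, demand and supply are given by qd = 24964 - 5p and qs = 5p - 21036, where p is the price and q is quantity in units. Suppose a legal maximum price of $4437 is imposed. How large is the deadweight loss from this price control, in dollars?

Without the control the market clears where 24964 - 5p = 5p - 21036, i.e. p* = 4600 and q* = 1964.
Since 4437 < 4600, the ceiling is binding.
At p = 4437: qd = 24964 - 5·4437 = 2779 and qs = 5·4437 - 21036 = 1149.
Quantity traded falls to 1149. At q = 1149 the demand price is (24964 - 1149)/5 = 4763 and the supply price is (21036 + 1149)/5 = 4437.
Deadweight loss = ½ · (4763 - 4437) · (1964 - 1149) = ½ · 326 · 815 = 132845.

132845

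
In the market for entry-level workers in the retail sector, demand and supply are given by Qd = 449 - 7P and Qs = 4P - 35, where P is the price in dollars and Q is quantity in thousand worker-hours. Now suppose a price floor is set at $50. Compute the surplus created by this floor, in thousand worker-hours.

66

Setting quantity demanded equal to quantity supplied, 449 - 7P = 4P - 35, gives P* = 44 and Q* = 141.
Since 50 > 44, the floor is binding.
At P = 50: Qd = 449 - 7·50 = 99 and Qs = 4·50 - 35 = 165.
Surplus = Qs - Qd = 165 - 99 = 66.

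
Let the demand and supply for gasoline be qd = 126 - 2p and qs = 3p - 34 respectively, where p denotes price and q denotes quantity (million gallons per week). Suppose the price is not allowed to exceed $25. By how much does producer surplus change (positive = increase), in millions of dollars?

Setting quantity demanded equal to quantity supplied, 126 - 2p = 3p - 34, gives p* = 32 and q* = 62.
Since 25 < 32, the ceiling is binding.
At p = 25: qd = 126 - 2·25 = 76 and qs = 3·25 - 34 = 41.
Producer surplus without the control is ½ · (32 - 34/3) · 62 = 1922/3.
With the ceiling, producers sell 41 units at 25, so PS = ½ · (25 - 34/3) · 41 = 1681/6.
Change in producer surplus = 1681/6 - 1922/3 = -360.5.

-360.5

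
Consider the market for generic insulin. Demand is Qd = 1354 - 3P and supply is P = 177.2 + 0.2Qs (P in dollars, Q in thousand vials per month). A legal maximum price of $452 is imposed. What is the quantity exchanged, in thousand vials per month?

Rearranging supply gives Qs = 5P - 886. In a free market, 1354 - 3P = 5P - 886 gives the equilibrium P* = 280, Q* = 514.
The ceiling of 452 is above the equilibrium price 280, so it is not binding; the market clears at P* = 280, Q* = 514.

514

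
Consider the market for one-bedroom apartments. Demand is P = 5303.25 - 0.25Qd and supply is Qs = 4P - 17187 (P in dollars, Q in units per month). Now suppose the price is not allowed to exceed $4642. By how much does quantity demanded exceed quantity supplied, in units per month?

Rearranging demand gives Qd = 21213 - 4P. In a free market, 21213 - 4P = 4P - 17187 gives the equilibrium P* = 4800, Q* = 2013.
Because the ceiling (4642) lies below the market-clearing price, it is binding.
At P = 4642: Qd = 21213 - 4·4642 = 2645 and Qs = 4·4642 - 17187 = 1381.
Shortage = Qd - Qs = 2645 - 1381 = 1264.

1264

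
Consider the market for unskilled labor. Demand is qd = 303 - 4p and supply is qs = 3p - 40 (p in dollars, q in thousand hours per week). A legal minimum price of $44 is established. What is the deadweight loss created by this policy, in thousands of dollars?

Equilibrium: 303 - 4p = 3p - 40, so 343 = 7p and p* = 49, q* = 107.
The floor of 44 is below the equilibrium price 49, so it is not binding; the market clears at p* = 49, q* = 107.
Since the control does not bind, no trades are prevented and deadweight loss is zero.

0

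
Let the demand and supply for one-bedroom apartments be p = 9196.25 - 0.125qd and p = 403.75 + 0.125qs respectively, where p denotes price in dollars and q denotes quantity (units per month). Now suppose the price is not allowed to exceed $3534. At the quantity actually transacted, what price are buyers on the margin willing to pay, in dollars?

6066

Rearranging demand gives qd = 73570 - 8p; rearranging supply gives qs = 8p - 3230. Setting quantity demanded equal to quantity supplied, 73570 - 8p = 8p - 3230, gives p* = 4800 and q* = 35170.
Since 3534 < 4800, the ceiling is binding.
At p = 3534: qd = 73570 - 8·3534 = 45298 and qs = 8·3534 - 3230 = 25042.
Only 25042 units reach the market. On the demand curve, the marginal buyer's willingness to pay at q = 25042 is (73570 - 25042)/8 = 6066.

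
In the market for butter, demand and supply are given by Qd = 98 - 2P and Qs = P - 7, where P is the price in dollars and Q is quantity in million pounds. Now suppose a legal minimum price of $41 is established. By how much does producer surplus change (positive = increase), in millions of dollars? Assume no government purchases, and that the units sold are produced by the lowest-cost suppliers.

24

In a free market, 98 - 2P = P - 7 gives the equilibrium P* = 35, Q* = 28.
Since 41 > 35, the floor is binding.
At P = 41: Qd = 98 - 2·41 = 16 and Qs = 41 - 7 = 34.
Producer surplus without the control is ½ · (35 - 7) · 28 = 392.
With the floor, 16 units are sold at 41. The supply price at Q = 16 is 23, so PS = ½ · [(41 - 7) + (41 - 23)] · 16 = 416.
Change in producer surplus = 416 - 392 = 24.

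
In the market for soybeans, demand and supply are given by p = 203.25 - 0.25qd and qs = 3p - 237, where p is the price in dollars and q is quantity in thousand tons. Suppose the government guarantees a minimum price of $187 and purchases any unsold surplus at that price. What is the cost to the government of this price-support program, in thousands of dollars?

48433

Rearranging demand gives qd = 813 - 4p. Without the control the market clears where 813 - 4p = 3p - 237, i.e. p* = 150 and q* = 213.
Because the floor (187) lies above the market-clearing price, it is binding.
At p = 187: qd = 813 - 4·187 = 65 and qs = 3·187 - 237 = 324.
Surplus = qs - qd = 259.
Government expenditure = surplus × support price = 259 × 187 = 48433.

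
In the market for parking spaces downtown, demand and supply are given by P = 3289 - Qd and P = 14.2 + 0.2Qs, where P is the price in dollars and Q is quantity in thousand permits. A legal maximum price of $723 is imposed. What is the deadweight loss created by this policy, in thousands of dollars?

0

Rearranging demand gives Qd = 3289 - P; rearranging supply gives Qs = 5P - 71. In a free market, 3289 - P = 5P - 71 gives the equilibrium P* = 560, Q* = 2729.
The ceiling of 723 is above the equilibrium price 560, so it is not binding; the market clears at P* = 560, Q* = 2729.
Since the control does not bind, no trades are prevented and deadweight loss is zero.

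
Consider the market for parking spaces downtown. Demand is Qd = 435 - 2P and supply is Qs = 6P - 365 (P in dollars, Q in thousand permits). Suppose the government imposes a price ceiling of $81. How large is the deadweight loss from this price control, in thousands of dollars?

4332

In a free market, 435 - 2P = 6P - 365 gives the equilibrium P* = 100, Q* = 235.
Because the ceiling (81) lies below the market-clearing price, it is binding.
At P = 81: Qd = 435 - 2·81 = 273 and Qs = 6·81 - 365 = 121.
Quantity traded falls to 121. At Q = 121 the demand price is (435 - 121)/2 = 157 and the supply price is (365 + 121)/6 = 81.
Deadweight loss = ½ · (157 - 81) · (235 - 121) = ½ · 76 · 114 = 4332.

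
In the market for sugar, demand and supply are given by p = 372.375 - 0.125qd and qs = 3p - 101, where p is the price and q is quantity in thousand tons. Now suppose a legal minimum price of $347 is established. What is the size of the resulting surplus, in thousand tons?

Rearranging demand gives qd = 2979 - 8p. Setting quantity demanded equal to quantity supplied, 2979 - 8p = 3p - 101, gives p* = 280 and q* = 739.
Since 347 > 280, the floor is binding.
At p = 347: qd = 2979 - 8·347 = 203 and qs = 3·347 - 101 = 940.
Surplus = qs - qd = 940 - 203 = 737.

737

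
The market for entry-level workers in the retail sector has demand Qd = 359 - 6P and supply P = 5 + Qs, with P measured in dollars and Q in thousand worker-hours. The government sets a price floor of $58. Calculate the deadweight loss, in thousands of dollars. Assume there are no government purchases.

Rearranging supply gives Qs = P - 5. Without the control the market clears where 359 - 6P = P - 5, i.e. P* = 52 and Q* = 47.
Since 58 > 52, the floor is binding.
At P = 58: Qd = 359 - 6·58 = 11 and Qs = 58 - 5 = 53.
Quantity traded falls to 11. At Q = 11 the demand price is (359 - 11)/6 = 58 and the supply price is 5 + 11 = 16.
Deadweight loss = ½ · (58 - 16) · (47 - 11) = ½ · 42 · 36 = 756.

756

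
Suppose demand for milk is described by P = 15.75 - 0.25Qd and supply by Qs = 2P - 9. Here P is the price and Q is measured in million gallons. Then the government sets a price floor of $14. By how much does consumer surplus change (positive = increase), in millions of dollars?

Rearranging demand gives Qd = 63 - 4P. Setting quantity demanded equal to quantity supplied, 63 - 4P = 2P - 9, gives P* = 12 and Q* = 15.
Since 14 > 12, the floor is binding.
At P = 14: Qd = 63 - 4·14 = 7 and Qs = 2·14 - 9 = 19.
Consumer surplus without the control is ½ · (15.75 - 12) · 15 = 28.125.
With the floor, consumers buy 7 units at 14, so CS = ½ · (15.75 - 14) · 7 = 6.125.
Change in consumer surplus = 6.125 - 28.125 = -22.

-22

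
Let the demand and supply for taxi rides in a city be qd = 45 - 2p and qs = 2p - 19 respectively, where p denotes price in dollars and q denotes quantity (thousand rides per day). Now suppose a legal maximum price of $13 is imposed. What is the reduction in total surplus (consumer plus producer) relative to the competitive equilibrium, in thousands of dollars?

18

Setting quantity demanded equal to quantity supplied, 45 - 2p = 2p - 19, gives p* = 16 and q* = 13.
The ceiling of 13 is below the equilibrium price 16, so it binds.
At p = 13: qd = 45 - 2·13 = 19 and qs = 2·13 - 19 = 7.
Quantity traded falls to 7. At q = 7 the demand price is (45 - 7)/2 = 19 and the supply price is (19 + 7)/2 = 13.
Deadweight loss = ½ · (19 - 13) · (13 - 7) = ½ · 6 · 6 = 18.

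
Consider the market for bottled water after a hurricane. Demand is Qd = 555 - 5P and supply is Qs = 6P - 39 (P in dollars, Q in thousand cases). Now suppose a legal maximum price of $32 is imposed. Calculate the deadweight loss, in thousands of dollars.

Equilibrium: 555 - 5P = 6P - 39, so 594 = 11P and P* = 54, Q* = 285.
Since 32 < 54, the ceiling is binding.
At P = 32: Qd = 555 - 5·32 = 395 and Qs = 6·32 - 39 = 153.
Quantity traded falls to 153. At Q = 153 the demand price is (555 - 153)/5 = 80.4 and the supply price is (39 + 153)/6 = 32.
Deadweight loss = ½ · (80.4 - 32) · (285 - 153) = ½ · 48.4 · 132 = 3194.4.

3194.4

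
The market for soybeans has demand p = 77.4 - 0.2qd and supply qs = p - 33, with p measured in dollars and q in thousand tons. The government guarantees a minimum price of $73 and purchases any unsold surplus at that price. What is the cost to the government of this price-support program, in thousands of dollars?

Rearranging demand gives qd = 387 - 5p. In a free market, 387 - 5p = p - 33 gives the equilibrium p* = 70, q* = 37.
The floor of 73 is above the equilibrium price 70, so it binds.
At p = 73: qd = 387 - 5·73 = 22 and qs = 73 - 33 = 40.
Surplus = qs - qd = 18.
Government expenditure = surplus × support price = 18 × 73 = 1314.

1314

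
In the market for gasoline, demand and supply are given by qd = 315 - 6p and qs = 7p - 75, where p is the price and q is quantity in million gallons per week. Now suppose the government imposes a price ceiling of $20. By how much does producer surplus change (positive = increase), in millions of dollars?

Equilibrium: 315 - 6p = 7p - 75, so 390 = 13p and p* = 30, q* = 135.
The ceiling of 20 is below the equilibrium price 30, so it binds.
At p = 20: qd = 315 - 6·20 = 195 and qs = 7·20 - 75 = 65.
Producer surplus without the control is ½ · (30 - 75/7) · 135 = 18225/14.
With the ceiling, producers sell 65 units at 20, so PS = ½ · (20 - 75/7) · 65 = 4225/14.
Change in producer surplus = 4225/14 - 18225/14 = -1000.

-1000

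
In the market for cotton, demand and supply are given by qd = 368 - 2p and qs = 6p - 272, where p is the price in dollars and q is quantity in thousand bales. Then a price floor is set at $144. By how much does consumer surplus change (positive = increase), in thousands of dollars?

Without the control the market clears where 368 - 2p = 6p - 272, i.e. p* = 80 and q* = 208.
Because the floor (144) lies above the market-clearing price, it is binding.
At p = 144: qd = 368 - 2·144 = 80 and qs = 6·144 - 272 = 592.
Consumer surplus without the control is ½ · (184 - 80) · 208 = 10816.
With the floor, consumers buy 80 units at 144, so CS = ½ · (184 - 144) · 80 = 1600.
Change in consumer surplus = 1600 - 10816 = -9216.

-9216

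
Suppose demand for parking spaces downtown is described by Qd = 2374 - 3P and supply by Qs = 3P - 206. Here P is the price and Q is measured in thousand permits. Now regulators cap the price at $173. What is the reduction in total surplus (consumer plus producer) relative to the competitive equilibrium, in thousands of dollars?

198147

Equilibrium: 2374 - 3P = 3P - 206, so 2580 = 6P and P* = 430, Q* = 1084.
The ceiling of 173 is below the equilibrium price 430, so it binds.
At P = 173: Qd = 2374 - 3·173 = 1855 and Qs = 3·173 - 206 = 313.
Quantity traded falls to 313. At Q = 313 the demand price is (2374 - 313)/3 = 687 and the supply price is (206 + 313)/3 = 173.
Deadweight loss = ½ · (687 - 173) · (1084 - 313) = ½ · 514 · 771 = 198147.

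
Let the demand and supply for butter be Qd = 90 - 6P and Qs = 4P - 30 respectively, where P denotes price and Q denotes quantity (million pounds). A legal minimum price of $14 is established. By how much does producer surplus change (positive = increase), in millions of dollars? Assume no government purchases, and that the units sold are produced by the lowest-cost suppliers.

-6

Without the control the market clears where 90 - 6P = 4P - 30, i.e. P* = 12 and Q* = 18.
Since 14 > 12, the floor is binding.
At P = 14: Qd = 90 - 6·14 = 6 and Qs = 4·14 - 30 = 26.
Producer surplus without the control is ½ · (12 - 7.5) · 18 = 40.5.
With the floor, 6 units are sold at 14. The supply price at Q = 6 is 9, so PS = ½ · [(14 - 7.5) + (14 - 9)] · 6 = 34.5.
Change in producer surplus = 34.5 - 40.5 = -6.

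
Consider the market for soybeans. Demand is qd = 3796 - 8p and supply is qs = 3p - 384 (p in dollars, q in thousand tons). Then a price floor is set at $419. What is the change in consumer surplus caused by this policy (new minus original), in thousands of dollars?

Without the control the market clears where 3796 - 8p = 3p - 384, i.e. p* = 380 and q* = 756.
Since 419 > 380, the floor is binding.
At p = 419: qd = 3796 - 8·419 = 444 and qs = 3·419 - 384 = 873.
Consumer surplus without the control is ½ · (474.5 - 380) · 756 = 35721.
With the floor, consumers buy 444 units at 419, so CS = ½ · (474.5 - 419) · 444 = 12321.
Change in consumer surplus = 12321 - 35721 = -23400.

-23400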